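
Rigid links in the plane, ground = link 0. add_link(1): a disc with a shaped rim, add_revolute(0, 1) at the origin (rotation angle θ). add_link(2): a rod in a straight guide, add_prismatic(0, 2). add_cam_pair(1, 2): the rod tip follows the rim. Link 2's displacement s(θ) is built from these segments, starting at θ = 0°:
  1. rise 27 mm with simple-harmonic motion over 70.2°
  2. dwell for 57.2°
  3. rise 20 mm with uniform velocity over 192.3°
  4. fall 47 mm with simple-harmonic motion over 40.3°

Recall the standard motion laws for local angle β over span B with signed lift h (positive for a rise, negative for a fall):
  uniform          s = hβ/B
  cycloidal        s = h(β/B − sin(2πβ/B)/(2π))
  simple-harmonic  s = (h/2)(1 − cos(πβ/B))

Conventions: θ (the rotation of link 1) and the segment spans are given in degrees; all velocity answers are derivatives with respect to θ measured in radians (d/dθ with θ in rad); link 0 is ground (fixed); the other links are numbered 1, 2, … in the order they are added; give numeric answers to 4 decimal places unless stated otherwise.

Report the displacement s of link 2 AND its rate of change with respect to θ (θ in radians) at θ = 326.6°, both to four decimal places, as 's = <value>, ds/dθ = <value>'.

segment 1 (0° to 70.2°, simple-harmonic, h = 27) is passed completely: s = 0.0000 + (27) = 27.0000
segment 2 (70.2° to 127.4°, dwell): s unchanged at 27.0000
segment 3 (127.4° to 319.7°, uniform, h = 20) is passed completely: s = 27.0000 + (20) = 47.0000
θ = 326.6° falls in segment 4 (319.7° to 360°, simple-harmonic, h = -47): β = 326.6 − 319.7 = 6.9°, B = 40.3°; Δs = -47/2·(1 − cos(π·0.1712)) = -3.3184; s = 47.0000 − 3.3184 = 43.6816
velocity in seg [319.7°–360°] (simple-harmonic), θ in radians: β = 6.9° = 0.1204 rad, B = 40.3° = 0.7034 rad; ds/dθ = (πh/(2B)) sin(πβ/B) = (π·(-47)/(2·0.7034)) sin(π·0.1712) = -53.775114 mm/rad

s = 43.6816, ds/dθ = -53.7751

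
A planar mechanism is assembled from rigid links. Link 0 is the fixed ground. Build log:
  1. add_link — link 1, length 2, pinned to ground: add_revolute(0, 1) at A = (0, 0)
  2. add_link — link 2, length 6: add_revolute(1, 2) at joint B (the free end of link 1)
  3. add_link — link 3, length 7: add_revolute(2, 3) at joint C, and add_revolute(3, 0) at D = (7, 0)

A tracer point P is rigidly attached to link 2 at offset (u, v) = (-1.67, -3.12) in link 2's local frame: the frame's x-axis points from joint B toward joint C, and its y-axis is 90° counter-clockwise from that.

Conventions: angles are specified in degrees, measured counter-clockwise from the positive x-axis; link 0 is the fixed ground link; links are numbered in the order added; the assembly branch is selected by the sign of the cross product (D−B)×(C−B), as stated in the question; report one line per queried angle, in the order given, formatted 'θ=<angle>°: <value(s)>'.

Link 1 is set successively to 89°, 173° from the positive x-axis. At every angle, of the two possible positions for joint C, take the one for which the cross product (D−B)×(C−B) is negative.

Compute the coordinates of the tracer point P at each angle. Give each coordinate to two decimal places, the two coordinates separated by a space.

A=(0,0), D=(7.00,0)
θ=89°: B = A + 2.00·(cos89°, sin89°) = (0.0349, 1.9997)
θ=89°: |BD| = 7.2465
θ=89°: circle(B,6.00) ∩ circle(D,7.00): a=2.7262, h=5.3449
θ=89°:   candidates: C₊=(4.1302,6.3847) cross=38.731; C₋=(1.1804,-3.8900) cross=-38.731
θ=89°:   branch - wants cross < 0 → take C=(1.1804,-3.8900) (cross=-38.731)
θ=89°: ex = (C−B)/|BC| = (0.1909,-0.9816); ey = (0.9816,0.1909)
θ=89°: P = B + -1.67·ex + -3.12·ey = (-3.3465,3.0433)
θ=173°: B = A + 2.00·(cos173°, sin173°) = (-1.9851, 0.2437)
θ=173°: |BD| = 8.9884
θ=173°: circle(B,6.00) ∩ circle(D,7.00): a=3.7710, h=4.6668
θ=173°:   candidates: C₊=(1.9111,4.8066) cross=41.947; C₋=(1.6580,-4.5236) cross=-41.947
θ=173°:   branch - wants cross < 0 → take C=(1.6580,-4.5236) (cross=-41.947)
θ=173°: ex = (C−B)/|BC| = (0.6072,-0.7946); ey = (0.7946,0.6072)
θ=173°: P = B + -1.67·ex + -3.12·ey = (-5.4781,-0.3238)

θ=89°: -3.35 3.04
θ=173°: -5.48 -0.32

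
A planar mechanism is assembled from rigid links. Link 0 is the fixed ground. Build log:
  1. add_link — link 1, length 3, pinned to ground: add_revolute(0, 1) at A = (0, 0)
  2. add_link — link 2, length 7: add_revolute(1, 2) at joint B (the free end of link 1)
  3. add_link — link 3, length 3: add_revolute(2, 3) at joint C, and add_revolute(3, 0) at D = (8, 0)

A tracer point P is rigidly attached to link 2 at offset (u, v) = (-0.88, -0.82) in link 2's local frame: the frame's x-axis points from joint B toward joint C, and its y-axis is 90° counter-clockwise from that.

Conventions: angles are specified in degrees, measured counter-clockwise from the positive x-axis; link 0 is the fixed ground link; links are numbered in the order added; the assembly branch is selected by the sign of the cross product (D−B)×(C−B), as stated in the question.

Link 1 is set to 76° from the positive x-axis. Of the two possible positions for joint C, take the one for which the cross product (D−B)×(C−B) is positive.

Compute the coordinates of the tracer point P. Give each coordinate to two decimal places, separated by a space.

A=(0,0), D=(8.00,0)
B = A + 3.00·(cos76°, sin76°) = (0.7258, 2.9109)
|BD| = 7.8350
circle(B,7.00) ∩ circle(D,3.00): a=6.4702, h=2.6715
  candidates: C₊=(7.7253,2.9874) cross=20.932; C₋=(5.7403,-1.9732) cross=-20.932
  branch + wants cross > 0 → take C=(7.7253,2.9874) (cross=20.932)
ex = (C−B)/|BC| = (0.9999,0.0109); ey = (-0.0109,0.9999)
P = B + -0.88·ex + -0.82·ey = (-0.1452,2.0813)

-0.15 2.08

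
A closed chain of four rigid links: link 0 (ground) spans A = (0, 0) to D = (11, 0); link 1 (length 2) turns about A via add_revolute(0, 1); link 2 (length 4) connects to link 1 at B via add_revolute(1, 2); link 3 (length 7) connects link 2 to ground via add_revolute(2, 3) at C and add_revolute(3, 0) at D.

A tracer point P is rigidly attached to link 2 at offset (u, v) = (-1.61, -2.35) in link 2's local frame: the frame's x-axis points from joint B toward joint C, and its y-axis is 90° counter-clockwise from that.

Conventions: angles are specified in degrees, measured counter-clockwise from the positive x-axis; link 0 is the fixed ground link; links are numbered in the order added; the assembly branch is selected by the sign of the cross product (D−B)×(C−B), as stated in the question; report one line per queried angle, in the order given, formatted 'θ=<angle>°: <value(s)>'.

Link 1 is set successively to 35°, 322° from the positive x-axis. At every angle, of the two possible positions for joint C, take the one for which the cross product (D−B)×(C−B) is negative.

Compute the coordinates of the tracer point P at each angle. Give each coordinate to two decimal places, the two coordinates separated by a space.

A=(0,0), D=(11.00,0)
θ=35°: B = A + 2.00·(cos35°, sin35°) = (1.6383, 1.1472)
θ=35°: |BD| = 9.4317
θ=35°: circle(B,4.00) ∩ circle(D,7.00): a=2.9664, h=2.6833
θ=35°:   candidates: C₊=(4.9091,3.4498) cross=25.308; C₋=(4.2564,-1.8770) cross=-25.308
θ=35°:   branch - wants cross < 0 → take C=(4.2564,-1.8770) (cross=-25.308)
θ=35°: ex = (C−B)/|BC| = (0.6545,-0.7561); ey = (0.7561,0.6545)
θ=35°: P = B + -1.61·ex + -2.35·ey = (-1.1922,0.8263)
θ=322°: B = A + 2.00·(cos322°, sin322°) = (1.5760, -1.2313)
θ=322°: |BD| = 9.5041
θ=322°: circle(B,4.00) ∩ circle(D,7.00): a=3.0159, h=2.6276
θ=322°:   candidates: C₊=(4.2261,1.7648) cross=24.973; C₋=(4.9070,-3.4460) cross=-24.973
θ=322°:   branch - wants cross < 0 → take C=(4.9070,-3.4460) (cross=-24.973)
θ=322°: ex = (C−B)/|BC| = (0.8327,-0.5537); ey = (0.5537,0.8327)
θ=322°: P = B + -1.61·ex + -2.35·ey = (-1.0658,-2.2968)

θ=35°: -1.19 0.83
θ=322°: -1.07 -2.30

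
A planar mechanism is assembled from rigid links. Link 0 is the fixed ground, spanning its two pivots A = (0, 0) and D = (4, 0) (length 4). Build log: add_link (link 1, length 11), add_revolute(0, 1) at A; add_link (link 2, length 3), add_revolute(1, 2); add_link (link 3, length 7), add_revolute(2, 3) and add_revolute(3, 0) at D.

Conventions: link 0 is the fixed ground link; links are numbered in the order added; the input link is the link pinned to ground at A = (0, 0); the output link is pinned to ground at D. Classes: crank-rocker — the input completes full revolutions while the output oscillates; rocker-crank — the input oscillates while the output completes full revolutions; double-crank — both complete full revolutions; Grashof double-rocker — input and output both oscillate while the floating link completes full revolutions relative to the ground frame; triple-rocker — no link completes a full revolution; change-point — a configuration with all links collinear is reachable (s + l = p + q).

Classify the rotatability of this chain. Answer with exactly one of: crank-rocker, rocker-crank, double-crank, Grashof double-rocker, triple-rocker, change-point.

lengths: ground=4, input=11, coupler=3, output=7
sorted: s=3 (shortest), l=11 (longest), p+q=11
s + l = 14 vs p + q = 11
s + l > p + q → non-Grashof → no link fully rotates → triple-rocker

triple-rocker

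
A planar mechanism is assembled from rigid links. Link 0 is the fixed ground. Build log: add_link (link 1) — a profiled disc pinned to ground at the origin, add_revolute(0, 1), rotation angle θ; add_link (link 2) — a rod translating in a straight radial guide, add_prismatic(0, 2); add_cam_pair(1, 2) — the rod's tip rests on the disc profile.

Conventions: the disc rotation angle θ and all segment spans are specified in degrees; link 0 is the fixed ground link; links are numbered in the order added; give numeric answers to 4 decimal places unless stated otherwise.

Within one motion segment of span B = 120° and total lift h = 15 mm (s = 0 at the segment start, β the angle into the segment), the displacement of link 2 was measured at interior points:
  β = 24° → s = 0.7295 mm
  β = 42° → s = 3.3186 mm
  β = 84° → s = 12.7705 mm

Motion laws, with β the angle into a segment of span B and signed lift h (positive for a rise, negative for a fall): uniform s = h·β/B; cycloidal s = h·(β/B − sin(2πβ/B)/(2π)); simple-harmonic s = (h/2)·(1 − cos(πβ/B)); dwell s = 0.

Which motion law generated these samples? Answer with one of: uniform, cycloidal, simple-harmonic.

candidates at β/B = r: uniform s = h·r (linear in β); cycloidal s = h·(r − sin(2πr)/(2π)); simple-harmonic s = (h/2)(1 − cos(πr))
β=24°: printed 0.7295 | uniform 3.0000, cycloidal 0.7295, simple-harmonic 1.4324
β=42°: printed 3.3186 | uniform 5.2500, cycloidal 3.3186, simple-harmonic 4.0951
β=84°: printed 12.7705 | uniform 10.5000, cycloidal 12.7705, simple-harmonic 11.9084
only one law matches every sample → cycloidal

cycloidal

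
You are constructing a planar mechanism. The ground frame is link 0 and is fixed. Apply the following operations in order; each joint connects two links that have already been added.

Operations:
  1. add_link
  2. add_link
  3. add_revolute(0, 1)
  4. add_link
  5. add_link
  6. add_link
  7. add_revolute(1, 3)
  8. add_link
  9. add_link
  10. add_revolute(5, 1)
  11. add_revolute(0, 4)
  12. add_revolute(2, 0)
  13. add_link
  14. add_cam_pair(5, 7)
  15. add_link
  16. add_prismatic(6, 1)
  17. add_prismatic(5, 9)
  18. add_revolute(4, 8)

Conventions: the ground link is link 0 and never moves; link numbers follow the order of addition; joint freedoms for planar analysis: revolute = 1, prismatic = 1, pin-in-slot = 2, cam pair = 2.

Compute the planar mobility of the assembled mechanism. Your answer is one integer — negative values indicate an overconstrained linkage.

ground; <1,0,0>
#1 <2,0,0>
#2 <3,0,0>
R:0↔1 J1 <3,1,0>
#3 <4,1,0>
#4 <5,1,0>
#5 <6,1,0>
R:1↔3 J1 <6,2,0>
#6 <7,2,0>
#7 <8,2,0>
R:5↔1 J1 <8,3,0>
R:0↔4 J1 <8,4,0>
R:2↔0 J1 <8,5,0>
#8 <9,5,0>
C:5↔7 J2 <9,5,1>
#9 <10,5,1>
P:6↔1 J1 <10,6,1>
P:5↔9 J1 <10,7,1>
R:4↔8 J1 <10,8,1>
3×9 − 2×8 − 1×1 = 10

M = 10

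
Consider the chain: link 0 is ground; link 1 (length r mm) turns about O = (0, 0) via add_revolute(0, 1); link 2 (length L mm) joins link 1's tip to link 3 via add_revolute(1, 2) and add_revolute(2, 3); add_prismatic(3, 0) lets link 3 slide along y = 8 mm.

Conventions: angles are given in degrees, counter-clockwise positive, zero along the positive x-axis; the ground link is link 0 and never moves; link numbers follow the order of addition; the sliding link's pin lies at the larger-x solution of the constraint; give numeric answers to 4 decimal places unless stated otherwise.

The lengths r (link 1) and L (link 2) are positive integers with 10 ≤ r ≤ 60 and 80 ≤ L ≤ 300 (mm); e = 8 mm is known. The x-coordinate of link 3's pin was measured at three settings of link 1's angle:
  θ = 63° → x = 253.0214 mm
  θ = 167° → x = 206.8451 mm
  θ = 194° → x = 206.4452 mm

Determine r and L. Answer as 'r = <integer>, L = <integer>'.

constraint per measurement: (x − r cos θ)² + (r sin θ − e)² = L²
subtracting the θ₁ and θ₂ equations cancels the r² and L² terms:
r = (x₁² − x₂²) / (2[(x₁cos θ₁ + e sin θ₁) − (x₂cos θ₂ + e sin θ₂)]) = 33.0000 → r = 33
L² = (x₁ − r cos θ₁)² + (r sin θ₁ − e)² = 57121.0028 → L = 239.0000 → L = 239
check at θ₃=194°: x = 206.4452 (printed 206.4452) ✓

r = 33, L = 239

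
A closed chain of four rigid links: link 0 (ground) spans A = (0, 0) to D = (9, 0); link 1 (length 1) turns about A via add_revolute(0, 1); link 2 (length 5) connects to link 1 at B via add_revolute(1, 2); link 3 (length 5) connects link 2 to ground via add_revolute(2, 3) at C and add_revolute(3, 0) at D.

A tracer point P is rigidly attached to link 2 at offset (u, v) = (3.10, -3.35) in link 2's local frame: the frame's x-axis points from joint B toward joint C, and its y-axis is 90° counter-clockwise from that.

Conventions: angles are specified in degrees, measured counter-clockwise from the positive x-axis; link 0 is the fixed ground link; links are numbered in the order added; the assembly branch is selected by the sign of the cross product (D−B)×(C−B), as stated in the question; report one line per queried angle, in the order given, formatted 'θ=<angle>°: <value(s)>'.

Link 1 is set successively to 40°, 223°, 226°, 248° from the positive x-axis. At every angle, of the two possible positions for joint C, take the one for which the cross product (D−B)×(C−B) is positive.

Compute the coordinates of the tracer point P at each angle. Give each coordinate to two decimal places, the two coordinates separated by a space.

A=(0,0), D=(9.00,0)
θ=40°: B = A + 1.00·(cos40°, sin40°) = (0.7660, 0.6428)
θ=40°: |BD| = 8.2590
θ=40°: circle(B,5.00) ∩ circle(D,5.00): a=4.1295, h=2.8191
θ=40°:   candidates: C₊=(5.1024,3.1319) cross=23.283; C₋=(4.6636,-2.4891) cross=-23.283
θ=40°:   branch + wants cross > 0 → take C=(5.1024,3.1319) (cross=23.283)
θ=40°: ex = (C−B)/|BC| = (0.8673,0.4978); ey = (-0.4978,0.8673)
θ=40°: P = B + 3.10·ex + -3.35·ey = (5.1223,-0.7193)
θ=223°: B = A + 1.00·(cos223°, sin223°) = (-0.7314, -0.6820)
θ=223°: |BD| = 9.7552
θ=223°: circle(B,5.00) ∩ circle(D,5.00): a=4.8776, h=1.0995
θ=223°:   candidates: C₊=(4.0575,0.7558) cross=10.726; C₋=(4.2112,-1.4378) cross=-10.726
θ=223°:   branch + wants cross > 0 → take C=(4.0575,0.7558) (cross=10.726)
θ=223°: ex = (C−B)/|BC| = (0.9578,0.2876); ey = (-0.2876,0.9578)
θ=223°: P = B + 3.10·ex + -3.35·ey = (3.2010,-2.9991)
θ=226°: B = A + 1.00·(cos226°, sin226°) = (-0.6947, -0.7193)
θ=226°: |BD| = 9.7213
θ=226°: circle(B,5.00) ∩ circle(D,5.00): a=4.8607, h=1.1722
θ=226°:   candidates: C₊=(4.0659,0.8093) cross=11.395; C₋=(4.2394,-1.5286) cross=-11.395
θ=226°:   branch + wants cross > 0 → take C=(4.0659,0.8093) (cross=11.395)
θ=226°: ex = (C−B)/|BC| = (0.9521,0.3057); ey = (-0.3057,0.9521)
θ=226°: P = B + 3.10·ex + -3.35·ey = (3.2811,-2.9612)
θ=248°: B = A + 1.00·(cos248°, sin248°) = (-0.3746, -0.9272)
θ=248°: |BD| = 9.4203
θ=248°: circle(B,5.00) ∩ circle(D,5.00): a=4.7102, h=1.6776
θ=248°:   candidates: C₊=(4.1476,1.2058) cross=15.803; C₋=(4.4778,-2.1330) cross=-15.803
θ=248°:   branch + wants cross > 0 → take C=(4.1476,1.2058) (cross=15.803)
θ=248°: ex = (C−B)/|BC| = (0.9044,0.4266); ey = (-0.4266,0.9044)
θ=248°: P = B + 3.10·ex + -3.35·ey = (3.8583,-2.6346)

θ=40°: 5.12 -0.72
θ=223°: 3.20 -3.00
θ=226°: 3.28 -2.96
θ=248°: 3.86 -2.63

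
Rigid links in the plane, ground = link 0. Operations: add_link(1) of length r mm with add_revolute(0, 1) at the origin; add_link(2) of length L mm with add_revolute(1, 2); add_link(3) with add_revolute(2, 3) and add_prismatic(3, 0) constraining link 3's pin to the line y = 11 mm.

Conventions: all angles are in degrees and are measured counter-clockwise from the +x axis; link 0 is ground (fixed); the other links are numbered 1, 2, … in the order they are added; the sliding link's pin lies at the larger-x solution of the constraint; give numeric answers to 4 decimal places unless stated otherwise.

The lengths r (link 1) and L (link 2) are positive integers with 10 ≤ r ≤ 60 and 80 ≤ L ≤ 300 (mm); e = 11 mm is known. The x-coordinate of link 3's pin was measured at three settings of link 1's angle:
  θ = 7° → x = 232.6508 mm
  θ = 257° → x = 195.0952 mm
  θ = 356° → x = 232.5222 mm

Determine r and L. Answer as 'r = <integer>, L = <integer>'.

constraint per measurement: (x − r cos θ)² + (r sin θ − e)² = L²
subtracting the θ₁ and θ₂ equations cancels the r² and L² terms:
r = (x₁² − x₂²) / (2[(x₁cos θ₁ + e sin θ₁) − (x₂cos θ₂ + e sin θ₂)]) = 28.0000 → r = 28
L² = (x₁ − r cos θ₁)² + (r sin θ₁ − e)² = 42024.9905 → L = 205.0000 → L = 205
check at θ₃=356°: x = 232.5222 (printed 232.5222) ✓

r = 28, L = 205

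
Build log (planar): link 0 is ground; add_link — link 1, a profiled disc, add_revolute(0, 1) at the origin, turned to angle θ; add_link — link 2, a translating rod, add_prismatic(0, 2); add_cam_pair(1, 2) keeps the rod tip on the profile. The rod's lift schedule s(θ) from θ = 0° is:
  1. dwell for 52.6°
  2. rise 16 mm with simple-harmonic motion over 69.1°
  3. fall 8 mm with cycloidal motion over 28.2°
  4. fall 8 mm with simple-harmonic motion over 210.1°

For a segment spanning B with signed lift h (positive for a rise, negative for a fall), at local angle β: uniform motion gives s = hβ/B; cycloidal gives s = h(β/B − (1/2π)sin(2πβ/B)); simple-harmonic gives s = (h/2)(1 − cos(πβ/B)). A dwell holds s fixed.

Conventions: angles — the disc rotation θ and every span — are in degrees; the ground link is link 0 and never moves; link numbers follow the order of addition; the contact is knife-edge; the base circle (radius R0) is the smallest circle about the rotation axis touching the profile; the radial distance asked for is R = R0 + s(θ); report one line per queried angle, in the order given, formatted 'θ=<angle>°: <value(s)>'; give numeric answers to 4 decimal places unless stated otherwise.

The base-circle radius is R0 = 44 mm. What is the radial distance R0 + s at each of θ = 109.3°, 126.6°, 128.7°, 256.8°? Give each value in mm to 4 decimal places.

seg 1 [0°–52.6°] dwell: s stays 0.0000
seg 2 [52.6°–121.7°] simple-harmonic, h=16: θ=109.3° here. β=56.7, B=69.1. 16/2·(1 − cos(π·0.8205)) = 14.7620 → s = 14.7620
seg 2 [52.6°–121.7°] simple-harmonic, h=16: full span → s += 16 → s = 16.0000
seg 3 [121.7°–149.9°] cycloidal, h=-8: θ=126.6° here. β=4.9, B=28.2. -8·(0.1738 − sin(2π·0.1738)/(2π)) = -0.2601 → s = 15.7399
seg 3 [121.7°–149.9°] cycloidal, h=-8: θ=128.7° here. β=7, B=28.2. -8·(0.2482 − sin(2π·0.2482)/(2π)) = -0.7127 → s = 15.2873
seg 3 [121.7°–149.9°] cycloidal, h=-8: full span → s += -8 → s = 8.0000
seg 4 [149.9°–360°] simple-harmonic, h=-8: θ=256.8° here. β=106.9, B=210.1. -8/2·(1 − cos(π·0.5088)) = -4.1106 → s = 3.8894
θ=109.3°: R = R0 + s = 44 + 14.7620 = 58.7620
θ=126.6°: R = R0 + s = 44 + 15.7399 = 59.7399
θ=128.7°: R = R0 + s = 44 + 15.2873 = 59.2873
θ=256.8°: R = R0 + s = 44 + 3.8894 = 47.8894

θ=109.3°: 58.7620
θ=126.6°: 59.7399
θ=128.7°: 59.2873
θ=256.8°: 47.8894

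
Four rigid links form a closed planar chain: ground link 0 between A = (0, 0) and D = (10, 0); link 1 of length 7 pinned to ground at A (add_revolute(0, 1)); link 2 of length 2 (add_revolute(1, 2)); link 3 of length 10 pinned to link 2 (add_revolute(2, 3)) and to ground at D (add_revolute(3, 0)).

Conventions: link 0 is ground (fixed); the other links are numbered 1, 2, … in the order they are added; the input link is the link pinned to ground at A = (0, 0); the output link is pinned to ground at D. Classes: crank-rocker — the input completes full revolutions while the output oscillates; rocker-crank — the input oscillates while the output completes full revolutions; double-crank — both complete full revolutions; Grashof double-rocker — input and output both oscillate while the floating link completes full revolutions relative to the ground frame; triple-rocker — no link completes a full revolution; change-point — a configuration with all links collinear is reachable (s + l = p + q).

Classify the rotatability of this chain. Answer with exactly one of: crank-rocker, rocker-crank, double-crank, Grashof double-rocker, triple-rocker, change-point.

lengths: ground=10, input=7, coupler=2, output=10
sorted: s=2 (shortest), l=10 (longest), p+q=17
s + l = 12 vs p + q = 17
s + l < p + q (Grashof) with shortest = coupler link → Grashof double-rocker

Grashof double-rocker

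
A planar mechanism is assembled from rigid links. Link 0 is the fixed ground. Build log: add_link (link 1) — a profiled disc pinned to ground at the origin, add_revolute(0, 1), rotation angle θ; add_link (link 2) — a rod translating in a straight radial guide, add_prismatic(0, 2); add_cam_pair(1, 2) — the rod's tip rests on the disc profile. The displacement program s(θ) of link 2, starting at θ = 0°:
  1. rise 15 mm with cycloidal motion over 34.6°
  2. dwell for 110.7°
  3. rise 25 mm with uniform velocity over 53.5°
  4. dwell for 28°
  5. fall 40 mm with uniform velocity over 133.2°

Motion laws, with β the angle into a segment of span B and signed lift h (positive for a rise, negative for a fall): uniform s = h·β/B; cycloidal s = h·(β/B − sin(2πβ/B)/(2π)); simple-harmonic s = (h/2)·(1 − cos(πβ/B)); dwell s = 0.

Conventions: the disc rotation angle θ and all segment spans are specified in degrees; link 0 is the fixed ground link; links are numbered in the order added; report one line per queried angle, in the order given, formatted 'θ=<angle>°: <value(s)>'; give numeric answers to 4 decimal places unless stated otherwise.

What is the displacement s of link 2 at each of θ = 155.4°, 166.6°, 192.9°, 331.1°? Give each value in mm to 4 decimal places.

seg 1 [0°–34.6°] cycloidal, h=15: full span → s += 15 → s = 15.0000
seg 2 [34.6°–145.3°] dwell: s stays 15.0000
seg 3 [145.3°–198.8°] uniform, h=25: θ=155.4° here. β=10.1, B=53.5. 25·10.1/53.5 = 4.7196 → s = 19.7196
seg 3 [145.3°–198.8°] uniform, h=25: θ=166.6° here. β=21.3, B=53.5. 25·21.3/53.5 = 9.9533 → s = 24.9533
seg 3 [145.3°–198.8°] uniform, h=25: θ=192.9° here. β=47.6, B=53.5. 25·47.6/53.5 = 22.2430 → s = 37.2430
seg 3 [145.3°–198.8°] uniform, h=25: full span → s += 25 → s = 40.0000
seg 4 [198.8°–226.8°] dwell: s stays 40.0000
seg 5 [226.8°–360°] uniform, h=-40: θ=331.1° here. β=104.3, B=133.2. -40·104.3/133.2 = -31.3213 → s = 8.6787

θ=155.4°: 19.7196
θ=166.6°: 24.9533
θ=192.9°: 37.2430
θ=331.1°: 8.6787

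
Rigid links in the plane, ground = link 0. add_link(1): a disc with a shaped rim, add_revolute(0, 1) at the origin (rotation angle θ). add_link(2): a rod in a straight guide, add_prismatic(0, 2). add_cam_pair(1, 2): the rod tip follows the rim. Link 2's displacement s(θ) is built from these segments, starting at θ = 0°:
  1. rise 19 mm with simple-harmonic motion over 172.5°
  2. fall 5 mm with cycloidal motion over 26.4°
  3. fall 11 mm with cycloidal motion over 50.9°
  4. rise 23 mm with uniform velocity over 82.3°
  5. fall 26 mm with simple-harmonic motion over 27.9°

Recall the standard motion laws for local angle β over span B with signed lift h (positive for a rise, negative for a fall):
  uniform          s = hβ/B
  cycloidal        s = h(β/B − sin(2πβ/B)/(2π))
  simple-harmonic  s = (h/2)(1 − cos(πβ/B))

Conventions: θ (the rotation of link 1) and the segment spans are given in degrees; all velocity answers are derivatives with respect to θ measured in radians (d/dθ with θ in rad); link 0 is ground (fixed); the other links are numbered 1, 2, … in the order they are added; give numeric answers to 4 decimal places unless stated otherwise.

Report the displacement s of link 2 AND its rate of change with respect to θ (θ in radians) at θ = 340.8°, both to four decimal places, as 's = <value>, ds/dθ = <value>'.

segment 1 (0° to 172.5°, simple-harmonic, h = 19) is passed completely: s = 0.0000 + (19) = 19.0000
segment 2 (172.5° to 198.9°, cycloidal, h = -5) is passed completely: s = 19.0000 + (-5) = 14.0000
segment 3 (198.9° to 249.8°, cycloidal, h = -11) is passed completely: s = 14.0000 + (-11) = 3.0000
segment 4 (249.8° to 332.1°, uniform, h = 23) is passed completely: s = 3.0000 + (23) = 26.0000
θ = 340.8° falls in segment 5 (332.1° to 360°, simple-harmonic, h = -26): β = 340.8 − 332.1 = 8.7°, B = 27.9°; Δs = -26/2·(1 − cos(π·0.3118)) = -5.7548; s = 26.0000 − 5.7548 = 20.2452
velocity in seg [332.1°–360°] (simple-harmonic), θ in radians: β = 8.7° = 0.1518 rad, B = 27.9° = 0.4869 rad; ds/dθ = (πh/(2B)) sin(πβ/B) = (π·(-26)/(2·0.4869)) sin(π·0.3118) = -69.637628 mm/rad

s = 20.2452, ds/dθ = -69.6376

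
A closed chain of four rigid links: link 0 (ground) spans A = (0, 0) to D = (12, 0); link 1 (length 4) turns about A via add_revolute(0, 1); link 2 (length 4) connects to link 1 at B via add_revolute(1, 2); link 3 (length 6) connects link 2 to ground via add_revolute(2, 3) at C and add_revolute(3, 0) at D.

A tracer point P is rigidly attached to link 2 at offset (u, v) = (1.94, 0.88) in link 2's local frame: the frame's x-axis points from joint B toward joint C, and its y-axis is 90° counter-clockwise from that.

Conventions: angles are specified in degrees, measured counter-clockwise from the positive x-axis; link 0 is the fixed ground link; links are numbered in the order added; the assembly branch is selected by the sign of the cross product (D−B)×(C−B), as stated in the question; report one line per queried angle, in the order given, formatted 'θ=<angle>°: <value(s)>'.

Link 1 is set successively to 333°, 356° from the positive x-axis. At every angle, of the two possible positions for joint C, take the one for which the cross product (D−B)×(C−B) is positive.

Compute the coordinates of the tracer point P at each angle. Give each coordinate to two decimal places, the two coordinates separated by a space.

A=(0,0), D=(12.00,0)
θ=333°: B = A + 4.00·(cos333°, sin333°) = (3.5640, -1.8160)
θ=333°: |BD| = 8.6292
θ=333°: circle(B,4.00) ∩ circle(D,6.00): a=3.1558, h=2.4579
θ=333°:   candidates: C₊=(6.1319,1.2510) cross=21.210; C₋=(7.1664,-3.5547) cross=-21.210
θ=333°:   branch + wants cross > 0 → take C=(6.1319,1.2510) (cross=21.210)
θ=333°: ex = (C−B)/|BC| = (0.6420,0.7667); ey = (-0.7667,0.6420)
θ=333°: P = B + 1.94·ex + 0.88·ey = (4.1347,0.2364)
θ=356°: B = A + 4.00·(cos356°, sin356°) = (3.9903, -0.2790)
θ=356°: |BD| = 8.0146
θ=356°: circle(B,4.00) ∩ circle(D,6.00): a=2.7596, h=2.8956
θ=356°:   candidates: C₊=(6.6474,2.7109) cross=23.207; C₋=(6.8490,-3.0768) cross=-23.207
θ=356°:   branch + wants cross > 0 → take C=(6.6474,2.7109) (cross=23.207)
θ=356°: ex = (C−B)/|BC| = (0.6643,0.7475); ey = (-0.7475,0.6643)
θ=356°: P = B + 1.94·ex + 0.88·ey = (4.6212,1.7557)

θ=333°: 4.13 0.24
θ=356°: 4.62 1.76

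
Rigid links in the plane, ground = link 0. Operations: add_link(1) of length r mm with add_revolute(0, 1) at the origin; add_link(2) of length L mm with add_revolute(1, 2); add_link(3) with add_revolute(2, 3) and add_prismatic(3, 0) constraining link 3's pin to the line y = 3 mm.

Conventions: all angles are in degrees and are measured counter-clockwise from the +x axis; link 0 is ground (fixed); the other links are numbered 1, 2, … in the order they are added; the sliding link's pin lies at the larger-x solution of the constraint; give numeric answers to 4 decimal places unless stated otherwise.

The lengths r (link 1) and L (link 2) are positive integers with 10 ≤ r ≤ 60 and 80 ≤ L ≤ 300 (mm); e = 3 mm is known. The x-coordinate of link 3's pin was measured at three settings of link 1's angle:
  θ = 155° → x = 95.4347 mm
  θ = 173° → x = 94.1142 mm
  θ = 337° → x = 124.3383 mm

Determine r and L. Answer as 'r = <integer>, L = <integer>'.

constraint per measurement: (x − r cos θ)² + (r sin θ − e)² = L²
subtracting the θ₁ and θ₂ equations cancels the r² and L² terms:
r = (x₁² − x₂²) / (2[(x₁cos θ₁ + e sin θ₁) − (x₂cos θ₂ + e sin θ₂)]) = 16.0003 → r = 16
L² = (x₁ − r cos θ₁)² + (r sin θ₁ − e)² = 12099.9934 → L = 110.0000 → L = 110
check at θ₃=337°: x = 124.3383 (printed 124.3383) ✓

r = 16, L = 110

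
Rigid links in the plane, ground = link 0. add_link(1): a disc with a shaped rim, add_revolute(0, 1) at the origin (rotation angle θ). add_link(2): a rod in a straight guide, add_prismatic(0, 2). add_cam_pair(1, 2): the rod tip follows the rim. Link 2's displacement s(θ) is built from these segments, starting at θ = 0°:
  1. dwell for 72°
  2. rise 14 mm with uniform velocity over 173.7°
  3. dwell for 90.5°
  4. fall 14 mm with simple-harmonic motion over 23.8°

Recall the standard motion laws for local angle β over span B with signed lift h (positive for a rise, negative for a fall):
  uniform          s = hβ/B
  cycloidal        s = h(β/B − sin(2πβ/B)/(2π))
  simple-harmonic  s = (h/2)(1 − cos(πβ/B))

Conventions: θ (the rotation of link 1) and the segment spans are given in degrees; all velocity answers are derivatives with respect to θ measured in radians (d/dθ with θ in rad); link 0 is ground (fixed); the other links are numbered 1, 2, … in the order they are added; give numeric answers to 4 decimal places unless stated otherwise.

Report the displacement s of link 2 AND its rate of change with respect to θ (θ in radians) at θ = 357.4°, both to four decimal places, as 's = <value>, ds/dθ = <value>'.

segment 1 (0° to 72°, dwell): s unchanged at 0.0000
segment 2 (72° to 245.7°, uniform, h = 14) is passed completely: s = 0.0000 + (14) = 14.0000
segment 3 (245.7° to 336.2°, dwell): s unchanged at 14.0000
θ = 357.4° falls in segment 4 (336.2° to 360°, simple-harmonic, h = -14): β = 357.4 − 336.2 = 21.2°, B = 23.8°; Δs = -14/2·(1 − cos(π·0.8908)) = -13.5918; s = 14.0000 − 13.5918 = 0.4082
velocity in seg [336.2°–360°] (simple-harmonic), θ in radians: β = 21.2° = 0.3700 rad, B = 23.8° = 0.4154 rad; ds/dθ = (πh/(2B)) sin(πβ/B) = (π·(-14)/(2·0.4154)) sin(π·0.8908) = -17.814782 mm/rad

s = 0.4082, ds/dθ = -17.8148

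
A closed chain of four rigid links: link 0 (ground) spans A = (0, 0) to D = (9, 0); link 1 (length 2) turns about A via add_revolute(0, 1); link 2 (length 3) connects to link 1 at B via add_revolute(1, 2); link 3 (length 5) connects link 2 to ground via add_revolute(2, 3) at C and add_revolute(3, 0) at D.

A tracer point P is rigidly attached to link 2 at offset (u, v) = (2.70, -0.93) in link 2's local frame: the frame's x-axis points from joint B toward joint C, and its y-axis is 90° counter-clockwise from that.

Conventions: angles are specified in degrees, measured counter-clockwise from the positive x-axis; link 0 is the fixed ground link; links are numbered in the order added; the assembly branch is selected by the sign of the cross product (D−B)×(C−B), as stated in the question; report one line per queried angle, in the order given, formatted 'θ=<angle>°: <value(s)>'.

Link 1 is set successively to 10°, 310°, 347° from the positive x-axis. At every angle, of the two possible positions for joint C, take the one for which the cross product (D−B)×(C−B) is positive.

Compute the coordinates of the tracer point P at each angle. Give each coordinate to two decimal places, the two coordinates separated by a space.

A=(0,0), D=(9.00,0)
θ=10°: B = A + 2.00·(cos10°, sin10°) = (1.9696, 0.3473)
θ=10°: |BD| = 7.0390
θ=10°: circle(B,3.00) ∩ circle(D,5.00): a=2.3829, h=1.8225
θ=10°:   candidates: C₊=(4.4396,2.0500) cross=12.829; C₋=(4.2597,-1.5906) cross=-12.829
θ=10°:   branch + wants cross > 0 → take C=(4.4396,2.0500) (cross=12.829)
θ=10°: ex = (C−B)/|BC| = (0.8233,0.5676); ey = (-0.5676,0.8233)
θ=10°: P = B + 2.70·ex + -0.93·ey = (4.7204,1.1141)
θ=310°: B = A + 2.00·(cos310°, sin310°) = (1.2856, -1.5321)
θ=310°: |BD| = 7.8651
θ=310°: circle(B,3.00) ∩ circle(D,5.00): a=2.9154, h=0.7075
θ=310°:   candidates: C₊=(4.0073,-0.2703) cross=5.564; C₋=(4.2829,-1.6581) cross=-5.564
θ=310°:   branch + wants cross > 0 → take C=(4.0073,-0.2703) (cross=5.564)
θ=310°: ex = (C−B)/|BC| = (0.9072,0.4206); ey = (-0.4206,0.9072)
θ=310°: P = B + 2.70·ex + -0.93·ey = (4.1263,-1.2402)
θ=347°: B = A + 2.00·(cos347°, sin347°) = (1.9487, -0.4499)
θ=347°: |BD| = 7.0656
θ=347°: circle(B,3.00) ∩ circle(D,5.00): a=2.4006, h=1.7993
θ=347°:   candidates: C₊=(4.2299,1.4986) cross=12.713; C₋=(4.4590,-2.0927) cross=-12.713
θ=347°:   branch + wants cross > 0 → take C=(4.2299,1.4986) (cross=12.713)
θ=347°: ex = (C−B)/|BC| = (0.7604,0.6495); ey = (-0.6495,0.7604)
θ=347°: P = B + 2.70·ex + -0.93·ey = (4.6058,0.5966)

θ=10°: 4.72 1.11
θ=310°: 4.13 -1.24
θ=347°: 4.61 0.60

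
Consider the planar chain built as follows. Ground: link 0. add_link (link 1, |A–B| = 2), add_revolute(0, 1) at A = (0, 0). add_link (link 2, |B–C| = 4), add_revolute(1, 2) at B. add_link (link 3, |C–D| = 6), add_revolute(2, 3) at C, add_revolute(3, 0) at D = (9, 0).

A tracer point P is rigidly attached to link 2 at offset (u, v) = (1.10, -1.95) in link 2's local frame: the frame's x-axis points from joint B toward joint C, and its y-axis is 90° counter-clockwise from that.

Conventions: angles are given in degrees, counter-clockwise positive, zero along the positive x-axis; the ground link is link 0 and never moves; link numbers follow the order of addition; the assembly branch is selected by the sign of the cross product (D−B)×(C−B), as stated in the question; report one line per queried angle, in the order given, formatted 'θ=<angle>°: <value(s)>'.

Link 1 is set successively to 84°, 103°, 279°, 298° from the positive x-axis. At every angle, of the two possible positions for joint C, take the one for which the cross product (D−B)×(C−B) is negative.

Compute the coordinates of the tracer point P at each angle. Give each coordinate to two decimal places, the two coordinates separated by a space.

A=(0,0), D=(9.00,0)
θ=84°: B = A + 2.00·(cos84°, sin84°) = (0.2091, 1.9890)
θ=84°: |BD| = 9.0132
θ=84°: circle(B,4.00) ∩ circle(D,6.00): a=3.3971, h=2.1118
θ=84°:   candidates: C₊=(3.9884,3.2991) cross=19.034; C₋=(3.0564,-0.8204) cross=-19.034
θ=84°:   branch - wants cross < 0 → take C=(3.0564,-0.8204) (cross=-19.034)
θ=84°: ex = (C−B)/|BC| = (0.7118,-0.7024); ey = (0.7024,0.7118)
θ=84°: P = B + 1.10·ex + -1.95·ey = (-0.3775,-0.1716)
θ=103°: B = A + 2.00·(cos103°, sin103°) = (-0.4499, 1.9487)
θ=103°: |BD| = 9.6487
θ=103°: circle(B,4.00) ∩ circle(D,6.00): a=3.7880, h=1.2850
θ=103°:   candidates: C₊=(3.5195,2.4422) cross=12.399; C₋=(3.0005,-0.0749) cross=-12.399
θ=103°:   branch - wants cross < 0 → take C=(3.0005,-0.0749) (cross=-12.399)
θ=103°: ex = (C−B)/|BC| = (0.8626,-0.5059); ey = (0.5059,0.8626)
θ=103°: P = B + 1.10·ex + -1.95·ey = (-0.4876,-0.2898)
θ=279°: B = A + 2.00·(cos279°, sin279°) = (0.3129, -1.9754)
θ=279°: |BD| = 8.9089
θ=279°: circle(B,4.00) ∩ circle(D,6.00): a=3.3320, h=2.2131
θ=279°:   candidates: C₊=(3.0712,0.9215) cross=19.717; C₋=(4.0526,-3.3946) cross=-19.717
θ=279°:   branch - wants cross < 0 → take C=(4.0526,-3.3946) (cross=-19.717)
θ=279°: ex = (C−B)/|BC| = (0.9349,-0.3548); ey = (0.3548,0.9349)
θ=279°: P = B + 1.10·ex + -1.95·ey = (0.6494,-4.1888)
θ=298°: B = A + 2.00·(cos298°, sin298°) = (0.9389, -1.7659)
θ=298°: |BD| = 8.2522
θ=298°: circle(B,4.00) ∩ circle(D,6.00): a=2.9143, h=2.7399
θ=298°:   candidates: C₊=(3.1994,1.5341) cross=22.610; C₋=(4.3720,-3.8186) cross=-22.610
θ=298°:   branch - wants cross < 0 → take C=(4.3720,-3.8186) (cross=-22.610)
θ=298°: ex = (C−B)/|BC| = (0.8583,-0.5132); ey = (0.5132,0.8583)
θ=298°: P = B + 1.10·ex + -1.95·ey = (0.8823,-4.0040)

θ=84°: -0.38 -0.17
θ=103°: -0.49 -0.29
θ=279°: 0.65 -4.19
θ=298°: 0.88 -4.00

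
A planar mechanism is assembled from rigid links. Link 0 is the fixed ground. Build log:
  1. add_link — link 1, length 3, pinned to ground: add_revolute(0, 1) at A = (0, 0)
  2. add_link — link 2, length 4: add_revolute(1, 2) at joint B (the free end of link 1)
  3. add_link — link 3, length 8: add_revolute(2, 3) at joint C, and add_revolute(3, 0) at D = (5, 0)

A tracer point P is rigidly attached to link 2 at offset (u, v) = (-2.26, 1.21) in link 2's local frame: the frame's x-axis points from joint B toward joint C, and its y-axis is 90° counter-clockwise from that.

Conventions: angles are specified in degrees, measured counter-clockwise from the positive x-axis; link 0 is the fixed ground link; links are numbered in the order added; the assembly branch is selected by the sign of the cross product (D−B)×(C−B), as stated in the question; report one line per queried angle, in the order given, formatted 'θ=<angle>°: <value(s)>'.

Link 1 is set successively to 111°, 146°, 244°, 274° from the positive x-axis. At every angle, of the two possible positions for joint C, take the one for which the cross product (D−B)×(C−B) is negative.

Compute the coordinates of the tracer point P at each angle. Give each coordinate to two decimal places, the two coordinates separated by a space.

A=(0,0), D=(5.00,0)
θ=111°: B = A + 3.00·(cos111°, sin111°) = (-1.0751, 2.8007)
θ=111°: |BD| = 6.6896
θ=111°: circle(B,4.00) ∩ circle(D,8.00): a=-0.2428, h=3.9926
θ=111°:   candidates: C₊=(0.3760,6.5283) cross=26.709; C₋=(-2.9672,-0.7234) cross=-26.709
θ=111°:   branch - wants cross < 0 → take C=(-2.9672,-0.7234) (cross=-26.709)
θ=111°: ex = (C−B)/|BC| = (-0.4730,-0.8810); ey = (0.8810,-0.4730)
θ=111°: P = B + -2.26·ex + 1.21·ey = (1.0600,4.2195)
θ=146°: B = A + 3.00·(cos146°, sin146°) = (-2.4871, 1.6776)
θ=146°: |BD| = 7.6728
θ=146°: circle(B,4.00) ∩ circle(D,8.00): a=0.7084, h=3.9368
θ=146°:   candidates: C₊=(-0.9351,5.3642) cross=30.206; C₋=(-2.6566,-2.3188) cross=-30.206
θ=146°:   branch - wants cross < 0 → take C=(-2.6566,-2.3188) (cross=-30.206)
θ=146°: ex = (C−B)/|BC| = (-0.0424,-0.9991); ey = (0.9991,-0.0424)
θ=146°: P = B + -2.26·ex + 1.21·ey = (-1.1825,3.8843)
θ=244°: B = A + 3.00·(cos244°, sin244°) = (-1.3151, -2.6964)
θ=244°: |BD| = 6.8667
θ=244°: circle(B,4.00) ∩ circle(D,8.00): a=-0.0618, h=3.9995
θ=244°:   candidates: C₊=(-2.9425,0.9576) cross=27.463; C₋=(0.1986,-6.3989) cross=-27.463
θ=244°:   branch - wants cross < 0 → take C=(0.1986,-6.3989) (cross=-27.463)
θ=244°: ex = (C−B)/|BC| = (0.3784,-0.9256); ey = (0.9256,0.3784)
θ=244°: P = B + -2.26·ex + 1.21·ey = (-1.0503,-0.1466)
θ=274°: B = A + 3.00·(cos274°, sin274°) = (0.2093, -2.9927)
θ=274°: |BD| = 5.6487
θ=274°: circle(B,4.00) ∩ circle(D,8.00): a=-1.4245, h=3.7378
θ=274°:   candidates: C₊=(-2.9791,-0.5773) cross=21.113; C₋=(0.9814,-6.9175) cross=-21.113
θ=274°:   branch - wants cross < 0 → take C=(0.9814,-6.9175) (cross=-21.113)
θ=274°: ex = (C−B)/|BC| = (0.1930,-0.9812); ey = (0.9812,0.1930)
θ=274°: P = B + -2.26·ex + 1.21·ey = (0.9602,-0.5416)

θ=111°: 1.06 4.22
θ=146°: -1.18 3.88
θ=244°: -1.05 -0.15
θ=274°: 0.96 -0.54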